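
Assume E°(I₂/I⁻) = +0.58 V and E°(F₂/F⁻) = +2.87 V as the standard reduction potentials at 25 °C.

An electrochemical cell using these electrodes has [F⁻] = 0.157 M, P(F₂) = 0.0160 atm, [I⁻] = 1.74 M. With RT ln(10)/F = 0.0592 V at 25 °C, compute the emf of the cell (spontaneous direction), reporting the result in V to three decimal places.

+2.299 V

F₂/F⁻ is the cathode (higher E°), I₂/I⁻ the anode: E°cell = +2.87 − (+0.58) = +2.29 V, n = 2.
Overall: F₂(g) + 2 I⁻(aq) → 2 F⁻(aq) + I₂(s)
Q = [F⁻]^2 / (P(F₂)·[I⁻]^2); log Q = -0.293.
E = E° − (0.0592/n) log Q = +2.29 − (0.0592/2)(-0.293) = +2.299 V.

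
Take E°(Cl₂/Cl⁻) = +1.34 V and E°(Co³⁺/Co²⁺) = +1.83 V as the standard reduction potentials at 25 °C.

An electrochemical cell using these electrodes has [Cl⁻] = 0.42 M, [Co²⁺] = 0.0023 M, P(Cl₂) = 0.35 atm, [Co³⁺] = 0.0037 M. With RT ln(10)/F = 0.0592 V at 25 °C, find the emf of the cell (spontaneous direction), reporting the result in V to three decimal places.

+0.493 V

Co³⁺/Co²⁺ is the cathode (higher E°), Cl₂/Cl⁻ the anode: E°cell = +1.83 − (+1.34) = +0.49 V, n = 2.
Overall: 2 Co³⁺(aq) + 2 Cl⁻(aq) → 2 Co²⁺(aq) + Cl₂(g)
Q = [Co²⁺]^2·P(Cl₂) / ([Co³⁺]^2·[Cl⁻]^2); log Q = -0.115.
E = E° − (0.0592/n) log Q = +0.49 − (0.0592/2)(-0.115) = +0.493 V.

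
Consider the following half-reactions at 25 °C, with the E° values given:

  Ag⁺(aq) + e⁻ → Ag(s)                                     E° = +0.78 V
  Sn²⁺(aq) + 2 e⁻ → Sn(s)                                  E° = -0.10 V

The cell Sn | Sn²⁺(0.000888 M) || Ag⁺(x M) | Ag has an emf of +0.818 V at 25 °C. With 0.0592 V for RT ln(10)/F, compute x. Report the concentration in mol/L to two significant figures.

Ag⁺/Ag is the cathode, Sn²⁺/Sn the anode: E°cell = +0.88 V, n = 2.
Overall reaction: 2 Ag⁺(aq) + Sn(s) → 2 Ag(s) + Sn²⁺(aq); Q = [Sn²⁺]^1/[Ag⁺]^2.
From E = E° − (0.0592/n) log Q: log Q = (E° − E)·n/0.0592 = (+0.88 − (+0.818))·2/0.0592 = 2.0946.
So 2·log[Ag⁺] = 1·log(0.000888) − log Q = -3.0516 − (2.0946) = -5.1462; log[Ag⁺] = -5.1462 / 2 = -2.5731; [Ag⁺] = 10^(-2.5731) ≈ 0.0027 M.

0.0027 M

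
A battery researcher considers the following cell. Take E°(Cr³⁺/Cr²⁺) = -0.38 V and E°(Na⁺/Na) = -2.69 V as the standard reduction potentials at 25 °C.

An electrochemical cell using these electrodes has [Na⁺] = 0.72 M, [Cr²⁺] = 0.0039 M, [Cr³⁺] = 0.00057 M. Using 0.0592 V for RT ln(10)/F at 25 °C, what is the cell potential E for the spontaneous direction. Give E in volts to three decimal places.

Cr³⁺/Cr²⁺ is the cathode (higher E°), Na⁺/Na the anode: E°cell = -0.38 − (-2.69) = +2.31 V, n = 1.
Overall: Cr³⁺(aq) + Na(s) → Cr²⁺(aq) + Na⁺(aq)
Q = [Cr²⁺]·[Na⁺] / ([Cr³⁺]); log Q = 0.693.
E = E° − (0.0592/n) log Q = +2.31 − (0.0592/1)(0.693) = +2.269 V.

+2.269 V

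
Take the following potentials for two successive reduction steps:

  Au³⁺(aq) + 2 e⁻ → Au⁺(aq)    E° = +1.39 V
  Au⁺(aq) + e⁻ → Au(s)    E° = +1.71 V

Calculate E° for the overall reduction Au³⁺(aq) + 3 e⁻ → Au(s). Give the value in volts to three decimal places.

Standard free energies of sequential steps add: ΔG°₃ = ΔG°₁ + ΔG°₂, so n₃E°₃ = n₁E°₁ + n₂E°₂.
E°₃ = (2×+1.39 + 1×+1.71) / 3 = (+4.490) / 3 = +1.497 V.
Simply averaging or adding the two E° values would be wrong; the electron-weighted sum is required.

+1.497 V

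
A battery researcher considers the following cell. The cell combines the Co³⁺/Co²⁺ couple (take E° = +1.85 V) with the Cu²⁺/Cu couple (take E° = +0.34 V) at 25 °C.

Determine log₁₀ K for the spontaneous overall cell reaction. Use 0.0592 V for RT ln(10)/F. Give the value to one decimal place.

51.0

Cathode: Co³⁺/Co²⁺; anode: Cu²⁺/Cu. E°cell = +1.51 V, n = 2.
log K = nE°cell / 0.0592 = (2)(+1.51) / 0.0592 = 51.0.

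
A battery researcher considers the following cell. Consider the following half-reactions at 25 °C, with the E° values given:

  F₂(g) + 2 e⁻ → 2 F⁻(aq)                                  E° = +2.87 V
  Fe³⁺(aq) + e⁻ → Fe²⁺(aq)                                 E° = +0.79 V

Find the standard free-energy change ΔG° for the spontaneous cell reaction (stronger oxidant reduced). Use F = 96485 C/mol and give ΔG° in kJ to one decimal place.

F₂/F⁻ (E° = +2.87 V) is the cathode; Fe³⁺/Fe²⁺ (E° = +0.79 V) is the anode, so E°cell = +2.08 V.
Balancing electrons gives n = 2 (lcm of 2 and 1).
ΔG° = −nFE° = −(2)(96485)(+2.08) = -401,378 J = -401.4 kJ.

-401.4 kJ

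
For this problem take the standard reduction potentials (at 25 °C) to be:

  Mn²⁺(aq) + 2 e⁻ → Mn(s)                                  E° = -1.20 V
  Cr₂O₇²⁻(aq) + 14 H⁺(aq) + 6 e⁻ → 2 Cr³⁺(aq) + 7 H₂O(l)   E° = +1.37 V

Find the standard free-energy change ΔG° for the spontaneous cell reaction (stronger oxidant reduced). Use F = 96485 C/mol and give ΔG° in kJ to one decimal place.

-1487.8 kJ

Cr₂O₇²⁻/Cr³⁺ (E° = +1.37 V) is the cathode; Mn²⁺/Mn (E° = -1.20 V) is the anode, so E°cell = +2.57 V.
Balancing electrons gives n = 6 (lcm of 6 and 2).
ΔG° = −nFE° = −(6)(96485)(+2.57) = -1,487,799 J = -1487.8 kJ.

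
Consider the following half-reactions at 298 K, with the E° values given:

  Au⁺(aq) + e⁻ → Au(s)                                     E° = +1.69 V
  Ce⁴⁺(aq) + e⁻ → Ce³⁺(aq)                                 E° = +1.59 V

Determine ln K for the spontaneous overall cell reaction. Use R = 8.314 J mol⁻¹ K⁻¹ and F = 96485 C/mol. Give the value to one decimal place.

3.9

Cathode: Au⁺/Au; anode: Ce⁴⁺/Ce³⁺. E°cell = (+1.69) − (+1.59) = +0.10 V, with n = 1.
ΔG° = −nFE° = −RT ln K, so ln K = nFE°/(RT) = (1)(96485)(+0.10) / ((8.314)(298)) = 3.894.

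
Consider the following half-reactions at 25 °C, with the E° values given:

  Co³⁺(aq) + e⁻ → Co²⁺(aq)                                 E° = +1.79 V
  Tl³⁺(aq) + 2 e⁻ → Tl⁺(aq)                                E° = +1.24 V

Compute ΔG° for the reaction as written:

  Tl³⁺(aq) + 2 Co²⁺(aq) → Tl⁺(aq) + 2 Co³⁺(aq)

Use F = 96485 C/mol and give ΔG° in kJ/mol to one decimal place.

+106.1 kJ/mol

As written, Tl³⁺/Tl⁺ is reduced (cathode) and Co³⁺/Co²⁺ is oxidised (anode), so E°cell = (+1.24) − (+1.79) = -0.55 V.
Balancing electrons gives n = 2.
ΔG° = −nFE° = −(2)(96485)(-0.55) = 106,134 J = +106.1 kJ/mol.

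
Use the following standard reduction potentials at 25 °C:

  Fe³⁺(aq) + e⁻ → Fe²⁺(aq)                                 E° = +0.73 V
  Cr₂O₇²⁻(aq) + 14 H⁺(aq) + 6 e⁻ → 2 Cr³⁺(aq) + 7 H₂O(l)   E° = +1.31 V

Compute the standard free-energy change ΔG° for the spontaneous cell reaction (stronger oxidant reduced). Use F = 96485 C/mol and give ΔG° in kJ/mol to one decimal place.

Cr₂O₇²⁻/Cr³⁺ (E° = +1.31 V) is the cathode; Fe³⁺/Fe²⁺ (E° = +0.73 V) is the anode, so E°cell = +0.58 V.
Balancing electrons gives n = 6 (lcm of 6 and 1).
ΔG° = −nFE° = −(6)(96485)(+0.58) = -335,768 J = -335.8 kJ/mol.

-335.8 kJ/mol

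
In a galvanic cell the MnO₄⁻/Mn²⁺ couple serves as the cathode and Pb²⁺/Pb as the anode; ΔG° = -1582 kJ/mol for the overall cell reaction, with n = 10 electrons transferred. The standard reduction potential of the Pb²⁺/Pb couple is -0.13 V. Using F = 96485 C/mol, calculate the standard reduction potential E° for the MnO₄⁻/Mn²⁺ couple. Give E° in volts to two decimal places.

+1.51 V

E°cell = −ΔG°/(nF) = −(-1582×10³)/((10)(96485)) = +1.640 V.
Since MnO₄⁻/Mn²⁺ is the cathode and Pb²⁺/Pb the anode, E°cell = E°(MnO₄⁻/Mn²⁺) − E°(Pb²⁺/Pb).
So E°(MnO₄⁻/Mn²⁺) = E°cell + E°(Pb²⁺/Pb) = +1.640 + (-0.13) = +1.51 V.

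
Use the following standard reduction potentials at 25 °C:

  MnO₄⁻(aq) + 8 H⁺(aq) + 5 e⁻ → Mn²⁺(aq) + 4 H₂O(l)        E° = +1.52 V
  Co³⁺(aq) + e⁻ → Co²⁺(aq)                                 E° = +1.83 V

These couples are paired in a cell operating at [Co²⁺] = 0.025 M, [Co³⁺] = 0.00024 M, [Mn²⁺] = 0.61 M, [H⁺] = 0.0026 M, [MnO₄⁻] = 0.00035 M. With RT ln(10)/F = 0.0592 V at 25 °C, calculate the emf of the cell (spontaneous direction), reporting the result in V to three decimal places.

+0.474 V

Co³⁺/Co²⁺ is the cathode (higher E°), MnO₄⁻/Mn²⁺ the anode: E°cell = +1.83 − (+1.52) = +0.31 V, n = 5.
Overall: 5 Co³⁺(aq) + Mn²⁺(aq) + 4 H₂O(l) → 5 Co²⁺(aq) + MnO₄⁻(aq) + 8 H⁺(aq)
Q = [Co²⁺]^5·[MnO₄⁻]·[H⁺]^8 / ([Co³⁺]^5·[Mn²⁺]); log Q = -13.833.
E = E° − (0.0592/n) log Q = +0.31 − (0.0592/5)(-13.833) = +0.474 V.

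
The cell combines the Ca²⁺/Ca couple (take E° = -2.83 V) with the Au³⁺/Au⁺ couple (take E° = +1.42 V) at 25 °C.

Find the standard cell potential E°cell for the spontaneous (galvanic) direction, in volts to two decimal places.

The Au³⁺/Au⁺ couple has the higher reduction potential, so it is the cathode; Ca²⁺/Ca is oxidised at the anode.
E°cell = E°(cathode) − E°(anode) = (+1.42) − (-2.83) = +4.25 V.

+4.25 V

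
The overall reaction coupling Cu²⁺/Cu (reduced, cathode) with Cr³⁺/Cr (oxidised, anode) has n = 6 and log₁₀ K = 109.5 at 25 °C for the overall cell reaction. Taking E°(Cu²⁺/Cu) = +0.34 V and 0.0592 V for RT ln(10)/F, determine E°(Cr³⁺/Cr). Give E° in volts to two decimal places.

-0.74 V

E°cell = (0.0592/n)·log K = (0.0592/6)(109.5) = +1.080 V.
Since Cu²⁺/Cu is the cathode and Cr³⁺/Cr the anode, E°cell = E°(Cu²⁺/Cu) − E°(Cr³⁺/Cr).
So E°(Cr³⁺/Cr) = E°(Cu²⁺/Cu) − E°cell = (+0.34) − (+1.080) = -0.74 V.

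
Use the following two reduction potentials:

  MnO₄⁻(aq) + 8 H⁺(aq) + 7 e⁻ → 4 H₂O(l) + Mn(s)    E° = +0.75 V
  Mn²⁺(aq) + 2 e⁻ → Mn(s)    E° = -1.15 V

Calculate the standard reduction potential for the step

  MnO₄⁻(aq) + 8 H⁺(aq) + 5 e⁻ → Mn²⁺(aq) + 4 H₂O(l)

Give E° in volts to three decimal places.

+1.510 V

Sequential free energies add, so n₃E°₃ = n₁E°₁ + n₂E°₂.
With n₃ = 7, and the known step contributing 2×(-1.15) V, the unknown satisfies 5·E° = 7×(+0.75) − 2×(-1.15) = +7.550.
E° = +7.550 / 5 = +1.510 V.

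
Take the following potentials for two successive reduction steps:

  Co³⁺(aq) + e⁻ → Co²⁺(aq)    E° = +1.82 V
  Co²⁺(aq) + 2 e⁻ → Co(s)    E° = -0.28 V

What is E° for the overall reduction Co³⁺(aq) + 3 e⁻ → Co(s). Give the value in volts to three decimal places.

+0.420 V

Standard free energies of sequential steps add: ΔG°₃ = ΔG°₁ + ΔG°₂, so n₃E°₃ = n₁E°₁ + n₂E°₂.
E°₃ = (1×+1.82 + 2×-0.28) / 3 = (+1.260) / 3 = +0.420 V.
E° values themselves are not directly additive — weighting by electron count is essential.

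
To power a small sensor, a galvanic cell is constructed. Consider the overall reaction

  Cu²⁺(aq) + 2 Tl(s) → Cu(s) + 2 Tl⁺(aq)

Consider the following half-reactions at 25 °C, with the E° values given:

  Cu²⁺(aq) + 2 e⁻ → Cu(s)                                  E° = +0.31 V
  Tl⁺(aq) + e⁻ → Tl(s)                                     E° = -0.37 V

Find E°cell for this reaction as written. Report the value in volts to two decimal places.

+0.68 V

The Cu²⁺/Cu couple has the higher reduction potential, so it is the cathode; Tl⁺/Tl is oxidised at the anode.
E°cell = E°(cathode) − E°(anode) = (+0.31) − (-0.37) = +0.68 V.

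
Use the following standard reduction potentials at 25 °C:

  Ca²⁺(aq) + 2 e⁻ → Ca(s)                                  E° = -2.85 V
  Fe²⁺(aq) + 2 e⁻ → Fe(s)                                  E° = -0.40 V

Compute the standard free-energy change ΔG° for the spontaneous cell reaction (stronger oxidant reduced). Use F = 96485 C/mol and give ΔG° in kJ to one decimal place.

Fe²⁺/Fe (E° = -0.40 V) is the cathode; Ca²⁺/Ca (E° = -2.85 V) is the anode, so E°cell = +2.45 V.
Balancing electrons gives n = 2 (lcm of 2 and 2).
ΔG° = −nFE° = −(2)(96485)(+2.45) = -472,777 J = -472.8 kJ.

-472.8 kJ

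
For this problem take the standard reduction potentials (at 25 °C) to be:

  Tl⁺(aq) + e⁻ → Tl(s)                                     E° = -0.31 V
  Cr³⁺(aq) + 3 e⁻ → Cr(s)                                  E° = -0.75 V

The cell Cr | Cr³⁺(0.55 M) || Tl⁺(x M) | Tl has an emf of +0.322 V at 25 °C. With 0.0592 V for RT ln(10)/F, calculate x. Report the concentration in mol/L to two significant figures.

Tl⁺/Tl is the cathode, Cr³⁺/Cr the anode: E°cell = +0.44 V, n = 3.
Overall reaction: 3 Tl⁺(aq) + Cr(s) → 3 Tl(s) + Cr³⁺(aq); Q = [Cr³⁺]^1/[Tl⁺]^3.
From E = E° − (0.0592/n) log Q: log Q = (E° − E)·n/0.0592 = (+0.44 − (+0.322))·3/0.0592 = 5.9797.
So 3·log[Tl⁺] = 1·log(0.55) − log Q = -0.2596 − (5.9797) = -6.2393; log[Tl⁺] = -6.2393 / 3 = -2.0798; [Tl⁺] = 10^(-2.0798) ≈ 0.0083 M.

0.0083 M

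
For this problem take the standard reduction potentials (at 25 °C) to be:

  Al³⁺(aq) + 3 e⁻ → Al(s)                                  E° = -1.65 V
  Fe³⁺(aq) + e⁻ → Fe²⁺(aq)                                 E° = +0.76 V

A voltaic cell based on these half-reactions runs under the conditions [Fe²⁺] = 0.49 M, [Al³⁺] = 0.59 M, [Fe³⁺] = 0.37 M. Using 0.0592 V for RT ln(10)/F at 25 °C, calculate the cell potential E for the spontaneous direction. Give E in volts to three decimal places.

+2.407 V

Fe³⁺/Fe²⁺ is the cathode (higher E°), Al³⁺/Al the anode: E°cell = +0.76 − (-1.65) = +2.41 V, n = 3.
Overall: 3 Fe³⁺(aq) + Al(s) → 3 Fe²⁺(aq) + Al³⁺(aq)
Q = [Fe²⁺]^3·[Al³⁺] / ([Fe³⁺]^3); log Q = 0.137.
E = E° − (0.0592/n) log Q = +2.41 − (0.0592/3)(0.137) = +2.407 V.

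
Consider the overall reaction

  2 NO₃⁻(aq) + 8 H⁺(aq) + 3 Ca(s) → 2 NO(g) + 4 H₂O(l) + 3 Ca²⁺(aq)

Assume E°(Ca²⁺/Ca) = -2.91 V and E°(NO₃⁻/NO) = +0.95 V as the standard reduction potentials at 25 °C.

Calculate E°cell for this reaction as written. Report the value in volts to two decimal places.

+3.86 V

The NO₃⁻/NO couple has the higher reduction potential, so it is the cathode; Ca²⁺/Ca is oxidised at the anode.
E°cell = E°(cathode) − E°(anode) = (+0.95) − (-2.91) = +3.86 V.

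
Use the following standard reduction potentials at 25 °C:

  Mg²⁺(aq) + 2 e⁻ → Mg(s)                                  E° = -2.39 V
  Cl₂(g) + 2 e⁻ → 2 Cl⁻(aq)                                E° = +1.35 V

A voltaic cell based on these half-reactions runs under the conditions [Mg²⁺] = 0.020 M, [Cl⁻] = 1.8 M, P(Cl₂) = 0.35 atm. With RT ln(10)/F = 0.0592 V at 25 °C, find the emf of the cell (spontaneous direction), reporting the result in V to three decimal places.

+3.762 V

Cl₂/Cl⁻ is the cathode (higher E°), Mg²⁺/Mg the anode: E°cell = +1.35 − (-2.39) = +3.74 V, n = 2.
Overall: Cl₂(g) + Mg(s) → 2 Cl⁻(aq) + Mg²⁺(aq)
Q = [Cl⁻]^2·[Mg²⁺] / (P(Cl₂)); log Q = -0.732.
E = E° − (0.0592/n) log Q = +3.74 − (0.0592/2)(-0.732) = +3.762 V.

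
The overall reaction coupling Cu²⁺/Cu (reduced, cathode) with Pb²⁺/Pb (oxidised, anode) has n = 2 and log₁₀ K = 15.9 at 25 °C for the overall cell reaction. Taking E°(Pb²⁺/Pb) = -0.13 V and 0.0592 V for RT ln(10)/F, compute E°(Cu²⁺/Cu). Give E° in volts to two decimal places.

+0.34 V

E°cell = (0.0592/n)·log K = (0.0592/2)(15.9) = +0.471 V.
Since Cu²⁺/Cu is the cathode and Pb²⁺/Pb the anode, E°cell = E°(Cu²⁺/Cu) − E°(Pb²⁺/Pb).
So E°(Cu²⁺/Cu) = E°cell + E°(Pb²⁺/Pb) = +0.471 + (-0.13) = +0.34 V.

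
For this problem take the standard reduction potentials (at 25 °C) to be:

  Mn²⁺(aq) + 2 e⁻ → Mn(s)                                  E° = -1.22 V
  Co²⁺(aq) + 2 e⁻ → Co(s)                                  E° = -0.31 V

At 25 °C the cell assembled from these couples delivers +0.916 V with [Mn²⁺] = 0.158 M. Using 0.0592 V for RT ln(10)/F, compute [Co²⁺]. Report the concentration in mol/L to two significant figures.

0.25 M

Co²⁺/Co is the cathode, Mn²⁺/Mn the anode: E°cell = +0.91 V, n = 2.
Overall reaction: Co²⁺(aq) + Mn(s) → Co(s) + Mn²⁺(aq); Q = [Mn²⁺]^1/[Co²⁺]^1.
From E = E° − (0.0592/n) log Q: log Q = (E° − E)·n/0.0592 = (+0.91 − (+0.916))·2/0.0592 = -0.2027.
So 1·log[Co²⁺] = 1·log(0.158) − log Q = -0.8013 − (-0.2027) = -0.5986; [Co²⁺] = 10^(-0.5986) ≈ 0.25 M.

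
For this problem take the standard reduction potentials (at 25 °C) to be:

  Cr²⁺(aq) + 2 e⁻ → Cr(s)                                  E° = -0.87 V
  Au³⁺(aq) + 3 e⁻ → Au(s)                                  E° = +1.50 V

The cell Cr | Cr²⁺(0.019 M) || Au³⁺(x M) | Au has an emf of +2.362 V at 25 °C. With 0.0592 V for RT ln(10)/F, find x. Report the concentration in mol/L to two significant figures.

0.0010 M

Au³⁺/Au is the cathode, Cr²⁺/Cr the anode: E°cell = +2.37 V, n = 6.
Overall reaction: 2 Au³⁺(aq) + 3 Cr(s) → 2 Au(s) + 3 Cr²⁺(aq); Q = [Cr²⁺]^3/[Au³⁺]^2.
From E = E° − (0.0592/n) log Q: log Q = (E° − E)·n/0.0592 = (+2.37 − (+2.362))·6/0.0592 = 0.8108.
So 2·log[Au³⁺] = 3·log(0.019) − log Q = -5.1637 − (0.8108) = -5.9745; log[Au³⁺] = -5.9745 / 2 = -2.9872; [Au³⁺] = 10^(-2.9872) ≈ 0.0010 M.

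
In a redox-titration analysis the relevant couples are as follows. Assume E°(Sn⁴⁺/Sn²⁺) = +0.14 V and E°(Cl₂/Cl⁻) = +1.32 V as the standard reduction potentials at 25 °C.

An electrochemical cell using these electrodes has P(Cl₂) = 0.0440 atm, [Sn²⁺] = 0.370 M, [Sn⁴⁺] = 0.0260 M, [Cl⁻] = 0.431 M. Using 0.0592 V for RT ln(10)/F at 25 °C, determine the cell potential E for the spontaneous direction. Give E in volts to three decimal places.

Cl₂/Cl⁻ is the cathode (higher E°), Sn⁴⁺/Sn²⁺ the anode: E°cell = +1.32 − (+0.14) = +1.18 V, n = 2.
Overall: Cl₂(g) + Sn²⁺(aq) → 2 Cl⁻(aq) + Sn⁴⁺(aq)
Q = [Cl⁻]^2·[Sn⁴⁺] / (P(Cl₂)·[Sn²⁺]); log Q = -0.528.
E = E° − (0.0592/n) log Q = +1.18 − (0.0592/2)(-0.528) = +1.196 V.

+1.196 V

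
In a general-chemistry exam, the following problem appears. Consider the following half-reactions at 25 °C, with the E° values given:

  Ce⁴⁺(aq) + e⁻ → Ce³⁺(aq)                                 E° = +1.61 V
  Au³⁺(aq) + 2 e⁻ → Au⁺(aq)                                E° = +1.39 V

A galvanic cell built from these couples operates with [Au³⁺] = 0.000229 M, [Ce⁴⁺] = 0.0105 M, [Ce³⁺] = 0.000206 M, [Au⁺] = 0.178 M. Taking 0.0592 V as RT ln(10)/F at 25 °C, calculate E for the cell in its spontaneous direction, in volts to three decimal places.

+0.407 V

Ce⁴⁺/Ce³⁺ is the cathode (higher E°), Au³⁺/Au⁺ the anode: E°cell = +1.61 − (+1.39) = +0.22 V, n = 2.
Overall: 2 Ce⁴⁺(aq) + Au⁺(aq) → 2 Ce³⁺(aq) + Au³⁺(aq)
Q = [Ce³⁺]^2·[Au³⁺] / ([Ce⁴⁺]^2·[Au⁺]); log Q = -6.305.
E = E° − (0.0592/n) log Q = +0.22 − (0.0592/2)(-6.305) = +0.407 V.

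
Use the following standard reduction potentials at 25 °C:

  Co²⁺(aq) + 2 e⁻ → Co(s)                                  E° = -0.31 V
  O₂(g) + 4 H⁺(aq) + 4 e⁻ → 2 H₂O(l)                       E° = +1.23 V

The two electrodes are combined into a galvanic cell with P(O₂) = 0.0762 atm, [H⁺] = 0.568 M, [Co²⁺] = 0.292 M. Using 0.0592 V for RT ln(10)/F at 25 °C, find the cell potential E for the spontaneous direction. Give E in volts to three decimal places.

+1.525 V

O₂/H₂O is the cathode (higher E°), Co²⁺/Co the anode: E°cell = +1.23 − (-0.31) = +1.54 V, n = 4.
Overall: O₂(g) + 4 H⁺(aq) + 2 Co(s) → 2 H₂O(l) + 2 Co²⁺(aq)
Q = [Co²⁺]^2 / (P(O₂)·[H⁺]^4); log Q = 1.031.
E = E° − (0.0592/n) log Q = +1.54 − (0.0592/4)(1.031) = +1.525 V.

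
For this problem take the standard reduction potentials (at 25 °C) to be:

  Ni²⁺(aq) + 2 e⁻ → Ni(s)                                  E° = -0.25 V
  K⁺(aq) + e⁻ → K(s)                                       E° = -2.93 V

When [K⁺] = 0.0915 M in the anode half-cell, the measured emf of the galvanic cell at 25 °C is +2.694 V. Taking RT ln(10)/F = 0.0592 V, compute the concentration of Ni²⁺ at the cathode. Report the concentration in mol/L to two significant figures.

Ni²⁺/Ni is the cathode, K⁺/K the anode: E°cell = +2.68 V, n = 2.
Overall reaction: Ni²⁺(aq) + 2 K(s) → Ni(s) + 2 K⁺(aq); Q = [K⁺]^2/[Ni²⁺]^1.
From E = E° − (0.0592/n) log Q: log Q = (E° − E)·n/0.0592 = (+2.68 − (+2.694))·2/0.0592 = -0.4730.
So 1·log[Ni²⁺] = 2·log(0.0915) − log Q = -2.0772 − (-0.4730) = -1.6042; [Ni²⁺] = 10^(-1.6042) ≈ 0.025 M.

0.025 M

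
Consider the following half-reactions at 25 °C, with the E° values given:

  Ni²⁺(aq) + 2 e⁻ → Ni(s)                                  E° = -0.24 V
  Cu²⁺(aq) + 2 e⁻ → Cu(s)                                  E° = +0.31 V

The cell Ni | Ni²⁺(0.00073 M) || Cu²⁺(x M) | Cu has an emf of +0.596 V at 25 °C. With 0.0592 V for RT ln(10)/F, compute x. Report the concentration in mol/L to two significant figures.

Cu²⁺/Cu is the cathode, Ni²⁺/Ni the anode: E°cell = +0.55 V, n = 2.
Overall reaction: Cu²⁺(aq) + Ni(s) → Cu(s) + Ni²⁺(aq); Q = [Ni²⁺]^1/[Cu²⁺]^1.
From E = E° − (0.0592/n) log Q: log Q = (E° − E)·n/0.0592 = (+0.55 − (+0.596))·2/0.0592 = -1.5541.
So 1·log[Cu²⁺] = 1·log(0.00073) − log Q = -3.1367 − (-1.5541) = -1.5826; [Cu²⁺] = 10^(-1.5826) ≈ 0.026 M.

0.026 M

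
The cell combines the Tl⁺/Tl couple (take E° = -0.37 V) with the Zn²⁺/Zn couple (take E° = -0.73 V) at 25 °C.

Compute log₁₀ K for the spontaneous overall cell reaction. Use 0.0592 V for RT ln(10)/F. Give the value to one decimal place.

Cathode: Tl⁺/Tl; anode: Zn²⁺/Zn. E°cell = +0.36 V, n = 2.
log K = nE°cell / 0.0592 = (2)(+0.36) / 0.0592 = 12.2.

12.2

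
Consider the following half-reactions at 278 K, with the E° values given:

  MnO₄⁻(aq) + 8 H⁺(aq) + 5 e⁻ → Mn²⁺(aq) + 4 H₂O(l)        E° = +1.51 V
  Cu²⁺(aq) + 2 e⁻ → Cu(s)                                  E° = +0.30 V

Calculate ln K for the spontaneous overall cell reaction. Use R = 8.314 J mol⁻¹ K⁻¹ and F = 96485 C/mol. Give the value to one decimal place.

505.1

Cathode: MnO₄⁻/Mn²⁺; anode: Cu²⁺/Cu. E°cell = (+1.51) − (+0.30) = +1.21 V, with n = 10.
ΔG° = −nFE° = −RT ln K, so ln K = nFE°/(RT) = (10)(96485)(+1.21) / ((8.314)(278)) = 505.115.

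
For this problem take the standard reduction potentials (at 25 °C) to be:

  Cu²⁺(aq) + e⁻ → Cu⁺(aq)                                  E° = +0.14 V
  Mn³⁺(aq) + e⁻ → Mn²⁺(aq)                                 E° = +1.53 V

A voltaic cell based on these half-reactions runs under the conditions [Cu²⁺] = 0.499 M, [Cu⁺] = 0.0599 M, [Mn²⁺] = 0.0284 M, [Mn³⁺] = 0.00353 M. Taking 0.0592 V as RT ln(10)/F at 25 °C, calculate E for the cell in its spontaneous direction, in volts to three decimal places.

Mn³⁺/Mn²⁺ is the cathode (higher E°), Cu²⁺/Cu⁺ the anode: E°cell = +1.53 − (+0.14) = +1.39 V, n = 1.
Overall: Mn³⁺(aq) + Cu⁺(aq) → Mn²⁺(aq) + Cu²⁺(aq)
Q = [Mn²⁺]·[Cu²⁺] / ([Mn³⁺]·[Cu⁺]); log Q = 1.826.
E = E° − (0.0592/n) log Q = +1.39 − (0.0592/1)(1.826) = +1.282 V.

+1.282 V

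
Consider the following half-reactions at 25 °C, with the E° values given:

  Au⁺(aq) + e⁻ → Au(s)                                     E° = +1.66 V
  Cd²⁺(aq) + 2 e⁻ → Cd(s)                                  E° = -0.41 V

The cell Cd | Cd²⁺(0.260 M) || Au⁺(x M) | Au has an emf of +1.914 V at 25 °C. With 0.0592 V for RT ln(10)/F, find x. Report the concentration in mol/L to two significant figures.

Au⁺/Au is the cathode, Cd²⁺/Cd the anode: E°cell = +2.07 V, n = 2.
Overall reaction: 2 Au⁺(aq) + Cd(s) → 2 Au(s) + Cd²⁺(aq); Q = [Cd²⁺]^1/[Au⁺]^2.
From E = E° − (0.0592/n) log Q: log Q = (E° − E)·n/0.0592 = (+2.07 − (+1.914))·2/0.0592 = 5.2703.
So 2·log[Au⁺] = 1·log(0.26) − log Q = -0.5850 − (5.2703) = -5.8553; log[Au⁺] = -5.8553 / 2 = -2.9276; [Au⁺] = 10^(-2.9276) ≈ 0.0012 M.

0.0012 M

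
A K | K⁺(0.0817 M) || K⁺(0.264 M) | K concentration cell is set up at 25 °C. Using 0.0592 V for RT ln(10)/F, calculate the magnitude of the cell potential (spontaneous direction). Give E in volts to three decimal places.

For a concentration cell E°cell = 0. The 0.264 M side is the cathode (reduction is favoured where [K⁺] is higher).
With n = 1, E = −(0.0592/1) log([K⁺]ₐₙ/[K⁺]꜀ₐₜ) = −(0.0592/1) log(0.0817/0.264) = −(0.0592/1)(-0.509) = +0.030 V.

+0.030 V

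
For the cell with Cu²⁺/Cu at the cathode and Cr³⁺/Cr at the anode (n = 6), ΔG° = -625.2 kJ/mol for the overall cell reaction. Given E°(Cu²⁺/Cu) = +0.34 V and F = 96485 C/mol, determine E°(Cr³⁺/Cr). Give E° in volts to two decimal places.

E°cell = −ΔG°/(nF) = −(-625.2×10³)/((6)(96485)) = +1.080 V.
Since Cu²⁺/Cu is the cathode and Cr³⁺/Cr the anode, E°cell = E°(Cu²⁺/Cu) − E°(Cr³⁺/Cr).
So E°(Cr³⁺/Cr) = E°(Cu²⁺/Cu) − E°cell = (+0.34) − (+1.080) = -0.74 V.

-0.74 V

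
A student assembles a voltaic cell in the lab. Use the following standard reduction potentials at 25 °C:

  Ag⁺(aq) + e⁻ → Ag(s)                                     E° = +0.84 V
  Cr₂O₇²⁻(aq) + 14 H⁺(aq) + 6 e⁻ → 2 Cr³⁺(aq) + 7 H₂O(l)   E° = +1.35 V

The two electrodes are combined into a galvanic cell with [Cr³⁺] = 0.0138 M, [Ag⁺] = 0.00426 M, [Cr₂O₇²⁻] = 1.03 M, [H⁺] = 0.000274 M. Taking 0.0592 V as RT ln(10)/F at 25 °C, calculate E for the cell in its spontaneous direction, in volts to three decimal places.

Cr₂O₇²⁻/Cr³⁺ is the cathode (higher E°), Ag⁺/Ag the anode: E°cell = +1.35 − (+0.84) = +0.51 V, n = 6.
Overall: Cr₂O₇²⁻(aq) + 14 H⁺(aq) + 6 Ag(s) → 2 Cr³⁺(aq) + 7 H₂O(l) + 6 Ag⁺(aq)
Q = [Cr³⁺]^2·[Ag⁺]^6 / ([Cr₂O₇²⁻]·[H⁺]^14); log Q = 31.915.
E = E° − (0.0592/n) log Q = +0.51 − (0.0592/6)(31.915) = +0.195 V.

+0.195 V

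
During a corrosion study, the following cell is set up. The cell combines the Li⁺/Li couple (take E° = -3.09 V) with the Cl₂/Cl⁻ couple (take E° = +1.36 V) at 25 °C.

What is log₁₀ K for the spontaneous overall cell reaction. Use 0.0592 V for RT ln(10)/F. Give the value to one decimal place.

150.3

Cathode: Cl₂/Cl⁻; anode: Li⁺/Li. E°cell = +4.45 V, n = 2.
log K = nE°cell / 0.0592 = (2)(+4.45) / 0.0592 = 150.3.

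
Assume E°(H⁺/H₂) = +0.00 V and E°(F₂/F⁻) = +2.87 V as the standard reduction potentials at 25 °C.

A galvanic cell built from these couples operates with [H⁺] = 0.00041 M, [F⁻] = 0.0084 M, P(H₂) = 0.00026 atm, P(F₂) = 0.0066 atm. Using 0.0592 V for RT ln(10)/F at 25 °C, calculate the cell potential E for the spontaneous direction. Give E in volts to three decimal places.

F₂/F⁻ is the cathode (higher E°), H⁺/H₂ the anode: E°cell = +2.87 − (+0.00) = +2.87 V, n = 2.
Overall: F₂(g) + H₂(g) → 2 F⁻(aq) + 2 H⁺(aq)
Q = [F⁻]^2·[H⁺]^2 / (P(F₂)·P(H₂)); log Q = -5.160.
E = E° − (0.0592/n) log Q = +2.87 − (0.0592/2)(-5.160) = +3.023 V.

+3.023 V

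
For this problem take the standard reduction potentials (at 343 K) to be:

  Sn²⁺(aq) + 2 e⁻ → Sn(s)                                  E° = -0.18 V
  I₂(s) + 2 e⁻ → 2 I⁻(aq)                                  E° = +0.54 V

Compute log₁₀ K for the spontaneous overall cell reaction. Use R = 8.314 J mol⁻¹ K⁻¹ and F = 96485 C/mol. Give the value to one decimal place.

Cathode: I₂/I⁻; anode: Sn²⁺/Sn. E°cell = (+0.54) − (-0.18) = +0.72 V, with n = 2.
ΔG° = −nFE° = −RT ln K, so ln K = nFE°/(RT) = (2)(96485)(+0.72) / ((8.314)(343)) = 48.721.
log₁₀ K = 48.721 / ln 10 = 21.2.

21.2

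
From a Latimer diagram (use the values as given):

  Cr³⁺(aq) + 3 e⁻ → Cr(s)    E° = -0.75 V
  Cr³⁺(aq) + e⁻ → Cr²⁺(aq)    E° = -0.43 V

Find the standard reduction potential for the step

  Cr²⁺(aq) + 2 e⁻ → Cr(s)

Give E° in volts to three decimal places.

-0.910 V

Sequential free energies add, so n₃E°₃ = n₁E°₁ + n₂E°₂.
With n₃ = 3, and the known step contributing 1×(-0.43) V, the unknown satisfies 2·E° = 3×(-0.75) − 1×(-0.43) = -1.820.
E° = -1.820 / 2 = -0.910 V.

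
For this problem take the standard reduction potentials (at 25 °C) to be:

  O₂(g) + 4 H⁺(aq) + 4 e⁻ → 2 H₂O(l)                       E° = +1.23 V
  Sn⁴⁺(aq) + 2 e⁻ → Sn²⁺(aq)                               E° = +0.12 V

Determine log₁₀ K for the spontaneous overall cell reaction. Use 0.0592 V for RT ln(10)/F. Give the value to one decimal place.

75.0

Cathode: O₂/H₂O; anode: Sn⁴⁺/Sn²⁺. E°cell = +1.11 V, n = 4.
log K = nE°cell / 0.0592 = (4)(+1.11) / 0.0592 = 75.0.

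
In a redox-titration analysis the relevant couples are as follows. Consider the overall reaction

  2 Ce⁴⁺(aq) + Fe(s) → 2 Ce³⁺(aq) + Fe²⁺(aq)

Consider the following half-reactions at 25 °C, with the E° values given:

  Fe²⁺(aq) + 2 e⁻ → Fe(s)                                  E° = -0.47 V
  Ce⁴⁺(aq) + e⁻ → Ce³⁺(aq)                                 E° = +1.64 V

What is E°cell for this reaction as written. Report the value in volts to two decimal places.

The Ce⁴⁺/Ce³⁺ couple has the higher reduction potential, so it is the cathode; Fe²⁺/Fe is oxidised at the anode.
E°cell = E°(cathode) − E°(anode) = (+1.64) − (-0.47) = +2.11 V.

+2.11 V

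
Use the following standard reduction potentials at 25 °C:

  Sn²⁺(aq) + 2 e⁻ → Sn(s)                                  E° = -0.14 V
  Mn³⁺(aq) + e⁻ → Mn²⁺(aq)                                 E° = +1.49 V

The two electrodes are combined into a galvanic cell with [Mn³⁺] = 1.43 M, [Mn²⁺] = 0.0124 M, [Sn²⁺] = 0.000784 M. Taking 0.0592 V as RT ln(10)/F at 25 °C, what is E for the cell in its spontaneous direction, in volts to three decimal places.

Mn³⁺/Mn²⁺ is the cathode (higher E°), Sn²⁺/Sn the anode: E°cell = +1.49 − (-0.14) = +1.63 V, n = 2.
Overall: 2 Mn³⁺(aq) + Sn(s) → 2 Mn²⁺(aq) + Sn²⁺(aq)
Q = [Mn²⁺]^2·[Sn²⁺] / ([Mn³⁺]^2); log Q = -7.230.
E = E° − (0.0592/n) log Q = +1.63 − (0.0592/2)(-7.230) = +1.844 V.

+1.844 V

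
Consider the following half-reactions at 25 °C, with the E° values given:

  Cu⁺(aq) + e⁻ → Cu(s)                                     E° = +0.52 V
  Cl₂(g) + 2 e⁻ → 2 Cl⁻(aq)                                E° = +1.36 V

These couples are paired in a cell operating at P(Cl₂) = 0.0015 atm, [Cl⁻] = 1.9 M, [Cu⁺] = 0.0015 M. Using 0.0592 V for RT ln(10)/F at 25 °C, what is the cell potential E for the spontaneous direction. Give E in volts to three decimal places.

+0.907 V

Cl₂/Cl⁻ is the cathode (higher E°), Cu⁺/Cu the anode: E°cell = +1.36 − (+0.52) = +0.84 V, n = 2.
Overall: Cl₂(g) + 2 Cu(s) → 2 Cl⁻(aq) + 2 Cu⁺(aq)
Q = [Cl⁻]^2·[Cu⁺]^2 / (P(Cl₂)); log Q = -2.266.
E = E° − (0.0592/n) log Q = +0.84 − (0.0592/2)(-2.266) = +0.907 V.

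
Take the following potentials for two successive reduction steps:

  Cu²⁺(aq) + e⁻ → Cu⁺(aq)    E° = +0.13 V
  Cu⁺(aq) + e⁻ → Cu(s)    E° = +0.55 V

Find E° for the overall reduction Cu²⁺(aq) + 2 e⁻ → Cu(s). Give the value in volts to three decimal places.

Adding the free-energy changes (−nFE°) of the two steps gives −n₃FE°₃ = −n₁FE°₁ − n₂FE°₂.
E°₃ = (1×+0.13 + 1×+0.55) / 2 = (+0.680) / 2 = +0.340 V.

+0.340 V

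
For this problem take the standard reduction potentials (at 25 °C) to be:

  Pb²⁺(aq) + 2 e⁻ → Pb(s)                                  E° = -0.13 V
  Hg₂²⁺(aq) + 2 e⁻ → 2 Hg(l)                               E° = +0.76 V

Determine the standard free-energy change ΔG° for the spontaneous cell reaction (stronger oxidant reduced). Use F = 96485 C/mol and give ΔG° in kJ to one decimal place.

-171.7 kJ

Hg₂²⁺/Hg (E° = +0.76 V) is the cathode; Pb²⁺/Pb (E° = -0.13 V) is the anode, so E°cell = +0.89 V.
Balancing electrons gives n = 2 (lcm of 2 and 2).
ΔG° = −nFE° = −(2)(96485)(+0.89) = -171,743 J = -171.7 kJ.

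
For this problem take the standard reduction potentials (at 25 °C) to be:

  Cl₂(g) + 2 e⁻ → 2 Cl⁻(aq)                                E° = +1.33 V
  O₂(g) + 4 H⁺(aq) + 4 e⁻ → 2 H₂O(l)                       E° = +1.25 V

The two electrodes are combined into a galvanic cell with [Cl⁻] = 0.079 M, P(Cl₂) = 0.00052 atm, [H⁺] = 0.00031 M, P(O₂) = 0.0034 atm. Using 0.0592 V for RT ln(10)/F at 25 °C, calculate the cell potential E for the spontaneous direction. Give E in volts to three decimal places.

+0.292 V

Cl₂/Cl⁻ is the cathode (higher E°), O₂/H₂O the anode: E°cell = +1.33 − (+1.25) = +0.08 V, n = 4.
Overall: 2 Cl₂(g) + 2 H₂O(l) → 4 Cl⁻(aq) + O₂(g) + 4 H⁺(aq)
Q = [Cl⁻]^4·P(O₂)·[H⁺]^4 / (P(Cl₂)^2); log Q = -14.345.
E = E° − (0.0592/n) log Q = +0.08 − (0.0592/4)(-14.345) = +0.292 V.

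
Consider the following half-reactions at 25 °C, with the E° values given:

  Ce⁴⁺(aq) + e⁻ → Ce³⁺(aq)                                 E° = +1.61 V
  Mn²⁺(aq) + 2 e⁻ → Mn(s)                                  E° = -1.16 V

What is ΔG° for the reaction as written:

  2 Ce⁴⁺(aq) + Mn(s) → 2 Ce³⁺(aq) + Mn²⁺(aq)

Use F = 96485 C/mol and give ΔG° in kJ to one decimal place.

-534.5 kJ

As written, Ce⁴⁺/Ce³⁺ is reduced (cathode) and Mn²⁺/Mn is oxidised (anode), so E°cell = (+1.61) − (-1.16) = +2.77 V.
Balancing electrons gives n = 2.
ΔG° = −nFE° = −(2)(96485)(+2.77) = -534,527 J = -534.5 kJ.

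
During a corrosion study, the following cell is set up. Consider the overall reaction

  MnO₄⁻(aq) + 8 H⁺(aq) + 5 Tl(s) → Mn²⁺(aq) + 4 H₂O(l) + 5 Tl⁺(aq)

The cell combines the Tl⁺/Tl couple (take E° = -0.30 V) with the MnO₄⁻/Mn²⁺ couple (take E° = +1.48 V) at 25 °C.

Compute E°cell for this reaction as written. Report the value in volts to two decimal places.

The MnO₄⁻/Mn²⁺ couple has the higher reduction potential, so it is the cathode; Tl⁺/Tl is oxidised at the anode.
E°cell = E°(cathode) − E°(anode) = (+1.48) − (-0.30) = +1.78 V.
Since E°cell > 0, the reaction is spontaneous under standard conditions.

+1.78 V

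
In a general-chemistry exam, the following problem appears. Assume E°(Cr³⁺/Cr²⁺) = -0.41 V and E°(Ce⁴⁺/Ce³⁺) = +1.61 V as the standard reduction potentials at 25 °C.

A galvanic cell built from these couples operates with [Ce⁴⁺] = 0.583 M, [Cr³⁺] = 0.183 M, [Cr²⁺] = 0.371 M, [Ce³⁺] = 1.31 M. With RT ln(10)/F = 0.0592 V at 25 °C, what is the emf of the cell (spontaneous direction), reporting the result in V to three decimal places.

Ce⁴⁺/Ce³⁺ is the cathode (higher E°), Cr³⁺/Cr²⁺ the anode: E°cell = +1.61 − (-0.41) = +2.02 V, n = 1.
Overall: Ce⁴⁺(aq) + Cr²⁺(aq) → Ce³⁺(aq) + Cr³⁺(aq)
Q = [Ce³⁺]·[Cr³⁺] / ([Ce⁴⁺]·[Cr²⁺]); log Q = 0.045.
E = E° − (0.0592/n) log Q = +2.02 − (0.0592/1)(0.045) = +2.017 V.

+2.017 V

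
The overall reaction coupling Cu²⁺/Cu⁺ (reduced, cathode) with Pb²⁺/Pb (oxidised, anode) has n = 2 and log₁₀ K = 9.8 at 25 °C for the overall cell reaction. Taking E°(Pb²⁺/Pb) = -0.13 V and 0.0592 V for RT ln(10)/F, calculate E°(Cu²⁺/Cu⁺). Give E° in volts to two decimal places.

E°cell = (0.0592/n)·log K = (0.0592/2)(9.8) = +0.290 V.
Since Cu²⁺/Cu⁺ is the cathode and Pb²⁺/Pb the anode, E°cell = E°(Cu²⁺/Cu⁺) − E°(Pb²⁺/Pb).
So E°(Cu²⁺/Cu⁺) = E°cell + E°(Pb²⁺/Pb) = +0.290 + (-0.13) = +0.16 V.

+0.16 V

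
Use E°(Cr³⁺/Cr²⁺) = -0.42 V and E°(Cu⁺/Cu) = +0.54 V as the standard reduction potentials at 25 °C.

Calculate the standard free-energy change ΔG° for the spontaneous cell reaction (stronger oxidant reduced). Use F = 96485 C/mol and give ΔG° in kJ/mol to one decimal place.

-92.6 kJ/mol

Cu⁺/Cu (E° = +0.54 V) is the cathode; Cr³⁺/Cr²⁺ (E° = -0.42 V) is the anode, so E°cell = +0.96 V.
Balancing electrons gives n = 1 (lcm of 1 and 1).
ΔG° = −nFE° = −(1)(96485)(+0.96) = -92,626 J = -92.6 kJ/mol.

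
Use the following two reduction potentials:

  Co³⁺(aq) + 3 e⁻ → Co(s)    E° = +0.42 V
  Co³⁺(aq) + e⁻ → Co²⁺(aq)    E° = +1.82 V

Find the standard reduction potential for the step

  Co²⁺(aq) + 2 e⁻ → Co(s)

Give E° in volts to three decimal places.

-0.280 V

Sequential free energies add, so n₃E°₃ = n₁E°₁ + n₂E°₂.
With n₃ = 3, and the known step contributing 1×(+1.82) V, the unknown satisfies 2·E° = 3×(+0.42) − 1×(+1.82) = -0.560.
E° = -0.560 / 2 = -0.280 V.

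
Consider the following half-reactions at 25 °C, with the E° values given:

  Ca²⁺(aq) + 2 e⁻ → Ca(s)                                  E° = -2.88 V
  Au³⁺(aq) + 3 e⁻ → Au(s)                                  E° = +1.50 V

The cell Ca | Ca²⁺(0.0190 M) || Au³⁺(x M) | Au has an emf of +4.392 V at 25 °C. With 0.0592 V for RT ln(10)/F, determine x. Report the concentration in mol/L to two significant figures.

0.011 M

Au³⁺/Au is the cathode, Ca²⁺/Ca the anode: E°cell = +4.38 V, n = 6.
Overall reaction: 2 Au³⁺(aq) + 3 Ca(s) → 2 Au(s) + 3 Ca²⁺(aq); Q = [Ca²⁺]^3/[Au³⁺]^2.
From E = E° − (0.0592/n) log Q: log Q = (E° − E)·n/0.0592 = (+4.38 − (+4.392))·6/0.0592 = -1.2162.
So 2·log[Au³⁺] = 3·log(0.019) − log Q = -5.1637 − (-1.2162) = -3.9475; log[Au³⁺] = -3.9475 / 2 = -1.9737; [Au³⁺] = 10^(-1.9737) ≈ 0.011 M.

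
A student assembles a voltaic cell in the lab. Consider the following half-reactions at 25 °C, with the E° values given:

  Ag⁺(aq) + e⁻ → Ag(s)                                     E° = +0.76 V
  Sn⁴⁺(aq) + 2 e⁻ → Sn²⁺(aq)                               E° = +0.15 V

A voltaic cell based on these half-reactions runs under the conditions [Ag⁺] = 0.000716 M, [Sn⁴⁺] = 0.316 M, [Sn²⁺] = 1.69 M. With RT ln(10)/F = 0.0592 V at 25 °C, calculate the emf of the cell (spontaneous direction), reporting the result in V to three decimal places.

+0.445 V

Ag⁺/Ag is the cathode (higher E°), Sn⁴⁺/Sn²⁺ the anode: E°cell = +0.76 − (+0.15) = +0.61 V, n = 2.
Overall: 2 Ag⁺(aq) + Sn²⁺(aq) → 2 Ag(s) + Sn⁴⁺(aq)
Q = [Sn⁴⁺] / ([Ag⁺]^2·[Sn²⁺]); log Q = 5.562.
E = E° − (0.0592/n) log Q = +0.61 − (0.0592/2)(5.562) = +0.445 V.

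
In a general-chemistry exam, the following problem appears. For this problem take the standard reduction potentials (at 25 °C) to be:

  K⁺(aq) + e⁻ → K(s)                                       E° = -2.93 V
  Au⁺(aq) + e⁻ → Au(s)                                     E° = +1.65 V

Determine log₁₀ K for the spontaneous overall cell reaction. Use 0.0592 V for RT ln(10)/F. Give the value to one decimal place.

Cathode: Au⁺/Au; anode: K⁺/K. E°cell = +4.58 V, n = 1.
log K = nE°cell / 0.0592 = (1)(+4.58) / 0.0592 = 77.4.

77.4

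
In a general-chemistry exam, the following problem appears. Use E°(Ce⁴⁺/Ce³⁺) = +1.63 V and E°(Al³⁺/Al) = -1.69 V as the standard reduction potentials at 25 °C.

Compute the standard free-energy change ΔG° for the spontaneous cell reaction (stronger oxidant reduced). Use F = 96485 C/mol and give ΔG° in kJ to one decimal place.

Ce⁴⁺/Ce³⁺ (E° = +1.63 V) is the cathode; Al³⁺/Al (E° = -1.69 V) is the anode, so E°cell = +3.32 V.
Balancing electrons gives n = 3 (lcm of 1 and 3).
ΔG° = −nFE° = −(3)(96485)(+3.32) = -960,991 J = -961.0 kJ.

-961.0 kJ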